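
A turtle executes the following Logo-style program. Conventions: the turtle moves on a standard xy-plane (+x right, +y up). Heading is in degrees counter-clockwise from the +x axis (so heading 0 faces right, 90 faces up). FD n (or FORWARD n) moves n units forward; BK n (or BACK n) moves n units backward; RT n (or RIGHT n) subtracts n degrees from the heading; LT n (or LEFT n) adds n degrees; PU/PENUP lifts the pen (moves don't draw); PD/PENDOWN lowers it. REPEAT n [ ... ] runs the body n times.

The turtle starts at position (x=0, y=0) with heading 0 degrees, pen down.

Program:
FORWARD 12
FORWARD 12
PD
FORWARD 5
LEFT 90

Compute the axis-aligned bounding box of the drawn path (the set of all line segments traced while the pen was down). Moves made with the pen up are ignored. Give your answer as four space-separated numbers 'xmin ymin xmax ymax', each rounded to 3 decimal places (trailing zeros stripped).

Executing turtle program step by step:
Start: pos=(0,0), heading=0, pen down
FD 12: (0,0) -> (12,0) [heading=0, draw]
FD 12: (12,0) -> (24,0) [heading=0, draw]
PD: pen down
FD 5: (24,0) -> (29,0) [heading=0, draw]
LT 90: heading 0 -> 90
Final: pos=(29,0), heading=90, 3 segment(s) drawn

Segment endpoints: x in {0, 12, 24, 29}, y in {0}
xmin=0, ymin=0, xmax=29, ymax=0

Answer: 0 0 29 0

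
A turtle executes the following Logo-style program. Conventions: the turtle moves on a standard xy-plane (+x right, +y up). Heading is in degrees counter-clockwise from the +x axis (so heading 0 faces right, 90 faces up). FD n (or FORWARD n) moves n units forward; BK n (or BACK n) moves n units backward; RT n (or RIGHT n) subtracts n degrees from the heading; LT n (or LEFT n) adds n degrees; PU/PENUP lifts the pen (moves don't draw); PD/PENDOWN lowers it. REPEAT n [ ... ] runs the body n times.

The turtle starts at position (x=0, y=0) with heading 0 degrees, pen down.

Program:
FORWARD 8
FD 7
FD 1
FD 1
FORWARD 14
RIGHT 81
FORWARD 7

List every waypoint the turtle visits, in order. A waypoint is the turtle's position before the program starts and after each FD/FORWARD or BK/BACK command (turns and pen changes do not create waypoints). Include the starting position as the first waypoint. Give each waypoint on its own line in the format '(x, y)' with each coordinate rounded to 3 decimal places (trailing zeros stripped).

Executing turtle program step by step:
Start: pos=(0,0), heading=0, pen down
FD 8: (0,0) -> (8,0) [heading=0, draw]
FD 7: (8,0) -> (15,0) [heading=0, draw]
FD 1: (15,0) -> (16,0) [heading=0, draw]
FD 1: (16,0) -> (17,0) [heading=0, draw]
FD 14: (17,0) -> (31,0) [heading=0, draw]
RT 81: heading 0 -> 279
FD 7: (31,0) -> (32.095,-6.914) [heading=279, draw]
Final: pos=(32.095,-6.914), heading=279, 6 segment(s) drawn
Waypoints (7 total):
(0, 0)
(8, 0)
(15, 0)
(16, 0)
(17, 0)
(31, 0)
(32.095, -6.914)

Answer: (0, 0)
(8, 0)
(15, 0)
(16, 0)
(17, 0)
(31, 0)
(32.095, -6.914)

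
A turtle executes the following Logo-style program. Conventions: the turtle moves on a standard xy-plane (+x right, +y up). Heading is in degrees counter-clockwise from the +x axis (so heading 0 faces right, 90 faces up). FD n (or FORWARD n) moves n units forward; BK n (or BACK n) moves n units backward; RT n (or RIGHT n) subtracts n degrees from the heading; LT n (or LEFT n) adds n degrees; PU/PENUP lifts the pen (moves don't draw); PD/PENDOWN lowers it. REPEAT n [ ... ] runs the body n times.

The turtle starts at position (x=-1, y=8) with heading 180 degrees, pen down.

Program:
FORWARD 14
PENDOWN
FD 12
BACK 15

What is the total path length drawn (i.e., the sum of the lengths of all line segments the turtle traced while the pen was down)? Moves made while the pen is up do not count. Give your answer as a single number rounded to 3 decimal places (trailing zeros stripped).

Executing turtle program step by step:
Start: pos=(-1,8), heading=180, pen down
FD 14: (-1,8) -> (-15,8) [heading=180, draw]
PD: pen down
FD 12: (-15,8) -> (-27,8) [heading=180, draw]
BK 15: (-27,8) -> (-12,8) [heading=180, draw]
Final: pos=(-12,8), heading=180, 3 segment(s) drawn

Segment lengths:
  seg 1: (-1,8) -> (-15,8), length = 14
  seg 2: (-15,8) -> (-27,8), length = 12
  seg 3: (-27,8) -> (-12,8), length = 15
Total = 41

Answer: 41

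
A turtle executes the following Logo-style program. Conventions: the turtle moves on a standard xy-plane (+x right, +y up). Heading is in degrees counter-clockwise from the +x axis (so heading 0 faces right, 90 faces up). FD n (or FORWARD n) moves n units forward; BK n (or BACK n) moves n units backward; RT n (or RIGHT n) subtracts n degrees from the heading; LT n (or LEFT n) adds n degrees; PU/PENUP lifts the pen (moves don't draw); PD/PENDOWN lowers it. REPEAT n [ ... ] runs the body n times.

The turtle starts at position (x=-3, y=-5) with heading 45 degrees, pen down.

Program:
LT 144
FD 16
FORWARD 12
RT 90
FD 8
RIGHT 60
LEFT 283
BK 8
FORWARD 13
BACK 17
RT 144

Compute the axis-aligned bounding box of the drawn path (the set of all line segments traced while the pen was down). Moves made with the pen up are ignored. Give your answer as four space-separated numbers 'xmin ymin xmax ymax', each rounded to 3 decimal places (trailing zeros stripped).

Executing turtle program step by step:
Start: pos=(-3,-5), heading=45, pen down
LT 144: heading 45 -> 189
FD 16: (-3,-5) -> (-18.803,-7.503) [heading=189, draw]
FD 12: (-18.803,-7.503) -> (-30.655,-9.38) [heading=189, draw]
RT 90: heading 189 -> 99
FD 8: (-30.655,-9.38) -> (-31.907,-1.479) [heading=99, draw]
RT 60: heading 99 -> 39
LT 283: heading 39 -> 322
BK 8: (-31.907,-1.479) -> (-38.211,3.447) [heading=322, draw]
FD 13: (-38.211,3.447) -> (-27.967,-4.557) [heading=322, draw]
BK 17: (-27.967,-4.557) -> (-41.363,5.909) [heading=322, draw]
RT 144: heading 322 -> 178
Final: pos=(-41.363,5.909), heading=178, 6 segment(s) drawn

Segment endpoints: x in {-41.363, -38.211, -31.907, -30.655, -27.967, -18.803, -3}, y in {-9.38, -7.503, -5, -4.557, -1.479, 3.447, 5.909}
xmin=-41.363, ymin=-9.38, xmax=-3, ymax=5.909

Answer: -41.363 -9.38 -3 5.909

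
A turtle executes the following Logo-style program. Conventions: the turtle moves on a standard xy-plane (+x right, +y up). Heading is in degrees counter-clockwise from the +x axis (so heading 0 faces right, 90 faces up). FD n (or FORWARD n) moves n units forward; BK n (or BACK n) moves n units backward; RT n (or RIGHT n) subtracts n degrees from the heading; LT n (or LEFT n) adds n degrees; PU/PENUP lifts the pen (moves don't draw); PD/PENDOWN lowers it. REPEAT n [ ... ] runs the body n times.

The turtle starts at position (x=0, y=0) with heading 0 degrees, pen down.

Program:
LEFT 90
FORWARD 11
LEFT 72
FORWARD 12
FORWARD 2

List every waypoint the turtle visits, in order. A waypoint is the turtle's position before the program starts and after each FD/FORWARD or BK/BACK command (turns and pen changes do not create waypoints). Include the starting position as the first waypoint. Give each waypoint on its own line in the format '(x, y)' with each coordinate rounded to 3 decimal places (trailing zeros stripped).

Executing turtle program step by step:
Start: pos=(0,0), heading=0, pen down
LT 90: heading 0 -> 90
FD 11: (0,0) -> (0,11) [heading=90, draw]
LT 72: heading 90 -> 162
FD 12: (0,11) -> (-11.413,14.708) [heading=162, draw]
FD 2: (-11.413,14.708) -> (-13.315,15.326) [heading=162, draw]
Final: pos=(-13.315,15.326), heading=162, 3 segment(s) drawn
Waypoints (4 total):
(0, 0)
(0, 11)
(-11.413, 14.708)
(-13.315, 15.326)

Answer: (0, 0)
(0, 11)
(-11.413, 14.708)
(-13.315, 15.326)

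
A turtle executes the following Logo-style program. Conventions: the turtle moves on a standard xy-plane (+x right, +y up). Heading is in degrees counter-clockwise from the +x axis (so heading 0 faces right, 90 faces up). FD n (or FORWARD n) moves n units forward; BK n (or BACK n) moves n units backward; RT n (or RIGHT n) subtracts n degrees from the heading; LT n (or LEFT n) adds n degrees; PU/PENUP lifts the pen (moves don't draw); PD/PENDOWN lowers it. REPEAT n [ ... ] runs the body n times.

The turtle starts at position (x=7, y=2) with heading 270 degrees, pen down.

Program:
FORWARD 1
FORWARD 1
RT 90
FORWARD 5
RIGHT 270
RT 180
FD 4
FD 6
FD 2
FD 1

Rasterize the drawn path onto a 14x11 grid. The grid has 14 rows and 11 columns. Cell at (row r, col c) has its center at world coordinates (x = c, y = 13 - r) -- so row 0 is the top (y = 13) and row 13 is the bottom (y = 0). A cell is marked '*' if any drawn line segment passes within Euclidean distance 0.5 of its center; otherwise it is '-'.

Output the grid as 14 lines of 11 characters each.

Segment 0: (7,2) -> (7,1)
Segment 1: (7,1) -> (7,0)
Segment 2: (7,0) -> (2,0)
Segment 3: (2,0) -> (2,4)
Segment 4: (2,4) -> (2,10)
Segment 5: (2,10) -> (2,12)
Segment 6: (2,12) -> (2,13)

Answer: --*--------
--*--------
--*--------
--*--------
--*--------
--*--------
--*--------
--*--------
--*--------
--*--------
--*--------
--*----*---
--*----*---
--******---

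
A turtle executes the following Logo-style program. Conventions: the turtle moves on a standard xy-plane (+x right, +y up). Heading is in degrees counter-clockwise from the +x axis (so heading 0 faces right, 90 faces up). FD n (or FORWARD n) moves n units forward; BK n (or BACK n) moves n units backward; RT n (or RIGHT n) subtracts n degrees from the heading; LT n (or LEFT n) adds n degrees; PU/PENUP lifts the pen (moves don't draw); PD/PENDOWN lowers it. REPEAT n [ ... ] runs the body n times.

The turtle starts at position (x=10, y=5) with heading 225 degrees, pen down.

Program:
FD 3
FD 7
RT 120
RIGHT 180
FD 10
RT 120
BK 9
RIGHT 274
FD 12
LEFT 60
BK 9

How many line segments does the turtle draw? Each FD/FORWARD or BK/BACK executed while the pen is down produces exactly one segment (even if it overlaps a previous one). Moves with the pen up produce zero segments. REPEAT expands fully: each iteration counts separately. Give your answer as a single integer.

Executing turtle program step by step:
Start: pos=(10,5), heading=225, pen down
FD 3: (10,5) -> (7.879,2.879) [heading=225, draw]
FD 7: (7.879,2.879) -> (2.929,-2.071) [heading=225, draw]
RT 120: heading 225 -> 105
RT 180: heading 105 -> 285
FD 10: (2.929,-2.071) -> (5.517,-11.73) [heading=285, draw]
RT 120: heading 285 -> 165
BK 9: (5.517,-11.73) -> (14.21,-14.06) [heading=165, draw]
RT 274: heading 165 -> 251
FD 12: (14.21,-14.06) -> (10.304,-25.406) [heading=251, draw]
LT 60: heading 251 -> 311
BK 9: (10.304,-25.406) -> (4.399,-18.614) [heading=311, draw]
Final: pos=(4.399,-18.614), heading=311, 6 segment(s) drawn
Segments drawn: 6

Answer: 6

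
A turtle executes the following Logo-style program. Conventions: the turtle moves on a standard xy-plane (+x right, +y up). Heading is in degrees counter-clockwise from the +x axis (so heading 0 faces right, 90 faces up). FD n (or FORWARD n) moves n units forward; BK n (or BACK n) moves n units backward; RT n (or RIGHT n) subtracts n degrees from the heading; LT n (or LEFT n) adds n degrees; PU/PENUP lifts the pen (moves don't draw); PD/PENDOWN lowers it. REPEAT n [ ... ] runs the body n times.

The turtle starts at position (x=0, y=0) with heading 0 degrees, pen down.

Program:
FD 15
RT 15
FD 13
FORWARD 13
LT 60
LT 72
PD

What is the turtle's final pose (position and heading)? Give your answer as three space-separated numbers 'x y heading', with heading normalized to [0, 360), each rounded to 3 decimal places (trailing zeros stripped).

Executing turtle program step by step:
Start: pos=(0,0), heading=0, pen down
FD 15: (0,0) -> (15,0) [heading=0, draw]
RT 15: heading 0 -> 345
FD 13: (15,0) -> (27.557,-3.365) [heading=345, draw]
FD 13: (27.557,-3.365) -> (40.114,-6.729) [heading=345, draw]
LT 60: heading 345 -> 45
LT 72: heading 45 -> 117
PD: pen down
Final: pos=(40.114,-6.729), heading=117, 3 segment(s) drawn

Answer: 40.114 -6.729 117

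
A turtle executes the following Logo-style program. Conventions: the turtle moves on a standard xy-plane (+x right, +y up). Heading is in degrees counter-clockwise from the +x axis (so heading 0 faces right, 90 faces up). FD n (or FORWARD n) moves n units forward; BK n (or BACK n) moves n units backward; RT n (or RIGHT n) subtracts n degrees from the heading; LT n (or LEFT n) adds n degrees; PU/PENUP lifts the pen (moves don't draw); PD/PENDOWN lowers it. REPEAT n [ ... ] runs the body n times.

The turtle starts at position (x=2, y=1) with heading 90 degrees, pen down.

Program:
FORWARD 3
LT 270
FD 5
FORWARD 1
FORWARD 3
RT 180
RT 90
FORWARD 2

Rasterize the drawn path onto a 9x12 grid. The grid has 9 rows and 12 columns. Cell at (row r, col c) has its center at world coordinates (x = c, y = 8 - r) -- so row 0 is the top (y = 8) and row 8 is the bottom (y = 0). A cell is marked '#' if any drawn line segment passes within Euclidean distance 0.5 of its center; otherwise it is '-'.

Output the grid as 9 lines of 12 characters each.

Segment 0: (2,1) -> (2,4)
Segment 1: (2,4) -> (7,4)
Segment 2: (7,4) -> (8,4)
Segment 3: (8,4) -> (11,4)
Segment 4: (11,4) -> (11,6)

Answer: ------------
------------
-----------#
-----------#
--##########
--#---------
--#---------
--#---------
------------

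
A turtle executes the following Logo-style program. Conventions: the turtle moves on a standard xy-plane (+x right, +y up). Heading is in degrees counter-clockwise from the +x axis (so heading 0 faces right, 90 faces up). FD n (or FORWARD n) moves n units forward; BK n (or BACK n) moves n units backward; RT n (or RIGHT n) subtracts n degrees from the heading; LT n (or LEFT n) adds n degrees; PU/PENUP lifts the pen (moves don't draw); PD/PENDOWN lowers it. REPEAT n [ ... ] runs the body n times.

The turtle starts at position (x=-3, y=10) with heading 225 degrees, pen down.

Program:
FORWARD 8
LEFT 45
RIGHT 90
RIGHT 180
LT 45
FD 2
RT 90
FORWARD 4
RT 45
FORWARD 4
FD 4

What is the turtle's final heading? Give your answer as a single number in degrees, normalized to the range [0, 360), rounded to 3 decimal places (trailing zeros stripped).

Executing turtle program step by step:
Start: pos=(-3,10), heading=225, pen down
FD 8: (-3,10) -> (-8.657,4.343) [heading=225, draw]
LT 45: heading 225 -> 270
RT 90: heading 270 -> 180
RT 180: heading 180 -> 0
LT 45: heading 0 -> 45
FD 2: (-8.657,4.343) -> (-7.243,5.757) [heading=45, draw]
RT 90: heading 45 -> 315
FD 4: (-7.243,5.757) -> (-4.414,2.929) [heading=315, draw]
RT 45: heading 315 -> 270
FD 4: (-4.414,2.929) -> (-4.414,-1.071) [heading=270, draw]
FD 4: (-4.414,-1.071) -> (-4.414,-5.071) [heading=270, draw]
Final: pos=(-4.414,-5.071), heading=270, 5 segment(s) drawn

Answer: 270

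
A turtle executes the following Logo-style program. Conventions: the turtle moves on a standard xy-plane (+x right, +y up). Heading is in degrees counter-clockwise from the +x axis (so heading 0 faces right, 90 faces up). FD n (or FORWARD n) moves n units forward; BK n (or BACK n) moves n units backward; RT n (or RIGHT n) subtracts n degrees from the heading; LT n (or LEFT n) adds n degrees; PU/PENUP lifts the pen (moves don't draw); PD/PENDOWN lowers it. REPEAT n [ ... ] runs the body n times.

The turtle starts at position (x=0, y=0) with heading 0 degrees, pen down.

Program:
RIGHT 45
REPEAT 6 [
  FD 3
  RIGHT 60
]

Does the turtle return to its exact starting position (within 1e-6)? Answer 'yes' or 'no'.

Answer: yes

Derivation:
Executing turtle program step by step:
Start: pos=(0,0), heading=0, pen down
RT 45: heading 0 -> 315
REPEAT 6 [
  -- iteration 1/6 --
  FD 3: (0,0) -> (2.121,-2.121) [heading=315, draw]
  RT 60: heading 315 -> 255
  -- iteration 2/6 --
  FD 3: (2.121,-2.121) -> (1.345,-5.019) [heading=255, draw]
  RT 60: heading 255 -> 195
  -- iteration 3/6 --
  FD 3: (1.345,-5.019) -> (-1.553,-5.796) [heading=195, draw]
  RT 60: heading 195 -> 135
  -- iteration 4/6 --
  FD 3: (-1.553,-5.796) -> (-3.674,-3.674) [heading=135, draw]
  RT 60: heading 135 -> 75
  -- iteration 5/6 --
  FD 3: (-3.674,-3.674) -> (-2.898,-0.776) [heading=75, draw]
  RT 60: heading 75 -> 15
  -- iteration 6/6 --
  FD 3: (-2.898,-0.776) -> (0,0) [heading=15, draw]
  RT 60: heading 15 -> 315
]
Final: pos=(0,0), heading=315, 6 segment(s) drawn

Start position: (0, 0)
Final position: (0, 0)
Distance = 0; < 1e-6 -> CLOSED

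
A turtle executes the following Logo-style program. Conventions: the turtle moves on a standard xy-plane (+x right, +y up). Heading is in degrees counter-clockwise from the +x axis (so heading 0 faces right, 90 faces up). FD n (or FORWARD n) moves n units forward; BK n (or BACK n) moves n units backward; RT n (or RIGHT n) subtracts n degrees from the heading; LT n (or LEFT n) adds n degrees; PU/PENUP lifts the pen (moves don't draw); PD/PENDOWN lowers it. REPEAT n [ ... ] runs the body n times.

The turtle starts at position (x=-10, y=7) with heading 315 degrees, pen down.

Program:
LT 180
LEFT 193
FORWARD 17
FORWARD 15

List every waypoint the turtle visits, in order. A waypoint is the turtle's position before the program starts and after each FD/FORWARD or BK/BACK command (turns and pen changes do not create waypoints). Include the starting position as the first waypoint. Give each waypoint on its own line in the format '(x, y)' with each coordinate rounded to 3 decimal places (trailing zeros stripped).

Answer: (-10, 7)
(4.417, -2.009)
(17.138, -9.957)

Derivation:
Executing turtle program step by step:
Start: pos=(-10,7), heading=315, pen down
LT 180: heading 315 -> 135
LT 193: heading 135 -> 328
FD 17: (-10,7) -> (4.417,-2.009) [heading=328, draw]
FD 15: (4.417,-2.009) -> (17.138,-9.957) [heading=328, draw]
Final: pos=(17.138,-9.957), heading=328, 2 segment(s) drawn
Waypoints (3 total):
(-10, 7)
(4.417, -2.009)
(17.138, -9.957)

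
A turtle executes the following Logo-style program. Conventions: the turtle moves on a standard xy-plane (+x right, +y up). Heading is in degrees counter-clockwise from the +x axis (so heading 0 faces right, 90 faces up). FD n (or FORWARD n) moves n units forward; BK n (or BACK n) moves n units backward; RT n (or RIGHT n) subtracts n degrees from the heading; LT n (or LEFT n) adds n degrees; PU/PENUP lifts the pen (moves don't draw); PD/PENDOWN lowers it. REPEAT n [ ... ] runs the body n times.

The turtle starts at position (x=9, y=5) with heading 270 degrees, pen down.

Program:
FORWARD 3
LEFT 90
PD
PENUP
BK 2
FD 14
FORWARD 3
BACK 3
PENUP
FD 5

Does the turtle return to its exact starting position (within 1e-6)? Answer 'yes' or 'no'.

Executing turtle program step by step:
Start: pos=(9,5), heading=270, pen down
FD 3: (9,5) -> (9,2) [heading=270, draw]
LT 90: heading 270 -> 0
PD: pen down
PU: pen up
BK 2: (9,2) -> (7,2) [heading=0, move]
FD 14: (7,2) -> (21,2) [heading=0, move]
FD 3: (21,2) -> (24,2) [heading=0, move]
BK 3: (24,2) -> (21,2) [heading=0, move]
PU: pen up
FD 5: (21,2) -> (26,2) [heading=0, move]
Final: pos=(26,2), heading=0, 1 segment(s) drawn

Start position: (9, 5)
Final position: (26, 2)
Distance = 17.263; >= 1e-6 -> NOT closed

Answer: no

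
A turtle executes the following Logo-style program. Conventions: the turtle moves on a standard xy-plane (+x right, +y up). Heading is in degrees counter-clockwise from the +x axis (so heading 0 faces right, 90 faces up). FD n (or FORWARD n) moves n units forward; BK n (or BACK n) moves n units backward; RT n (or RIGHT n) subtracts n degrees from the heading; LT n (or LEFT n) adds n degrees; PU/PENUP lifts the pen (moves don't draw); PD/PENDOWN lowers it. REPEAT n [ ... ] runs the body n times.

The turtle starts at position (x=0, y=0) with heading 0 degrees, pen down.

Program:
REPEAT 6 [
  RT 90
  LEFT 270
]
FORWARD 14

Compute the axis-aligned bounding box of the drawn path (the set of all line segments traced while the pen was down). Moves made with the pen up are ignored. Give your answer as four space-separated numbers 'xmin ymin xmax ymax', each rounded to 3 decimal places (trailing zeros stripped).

Executing turtle program step by step:
Start: pos=(0,0), heading=0, pen down
REPEAT 6 [
  -- iteration 1/6 --
  RT 90: heading 0 -> 270
  LT 270: heading 270 -> 180
  -- iteration 2/6 --
  RT 90: heading 180 -> 90
  LT 270: heading 90 -> 0
  -- iteration 3/6 --
  RT 90: heading 0 -> 270
  LT 270: heading 270 -> 180
  -- iteration 4/6 --
  RT 90: heading 180 -> 90
  LT 270: heading 90 -> 0
  -- iteration 5/6 --
  RT 90: heading 0 -> 270
  LT 270: heading 270 -> 180
  -- iteration 6/6 --
  RT 90: heading 180 -> 90
  LT 270: heading 90 -> 0
]
FD 14: (0,0) -> (14,0) [heading=0, draw]
Final: pos=(14,0), heading=0, 1 segment(s) drawn

Segment endpoints: x in {0, 14}, y in {0, 0}
xmin=0, ymin=0, xmax=14, ymax=0

Answer: 0 0 14 0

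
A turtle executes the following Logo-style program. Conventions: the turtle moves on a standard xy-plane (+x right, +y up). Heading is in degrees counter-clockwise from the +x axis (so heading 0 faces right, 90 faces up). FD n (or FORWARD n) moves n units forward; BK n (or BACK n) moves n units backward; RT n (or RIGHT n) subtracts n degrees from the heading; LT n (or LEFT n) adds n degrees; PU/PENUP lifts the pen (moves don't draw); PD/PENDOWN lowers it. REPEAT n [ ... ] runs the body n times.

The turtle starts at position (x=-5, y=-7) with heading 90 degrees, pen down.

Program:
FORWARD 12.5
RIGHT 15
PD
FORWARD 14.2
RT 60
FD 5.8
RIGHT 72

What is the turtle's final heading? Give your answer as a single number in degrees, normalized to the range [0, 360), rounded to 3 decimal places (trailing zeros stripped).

Answer: 303

Derivation:
Executing turtle program step by step:
Start: pos=(-5,-7), heading=90, pen down
FD 12.5: (-5,-7) -> (-5,5.5) [heading=90, draw]
RT 15: heading 90 -> 75
PD: pen down
FD 14.2: (-5,5.5) -> (-1.325,19.216) [heading=75, draw]
RT 60: heading 75 -> 15
FD 5.8: (-1.325,19.216) -> (4.278,20.717) [heading=15, draw]
RT 72: heading 15 -> 303
Final: pos=(4.278,20.717), heading=303, 3 segment(s) drawn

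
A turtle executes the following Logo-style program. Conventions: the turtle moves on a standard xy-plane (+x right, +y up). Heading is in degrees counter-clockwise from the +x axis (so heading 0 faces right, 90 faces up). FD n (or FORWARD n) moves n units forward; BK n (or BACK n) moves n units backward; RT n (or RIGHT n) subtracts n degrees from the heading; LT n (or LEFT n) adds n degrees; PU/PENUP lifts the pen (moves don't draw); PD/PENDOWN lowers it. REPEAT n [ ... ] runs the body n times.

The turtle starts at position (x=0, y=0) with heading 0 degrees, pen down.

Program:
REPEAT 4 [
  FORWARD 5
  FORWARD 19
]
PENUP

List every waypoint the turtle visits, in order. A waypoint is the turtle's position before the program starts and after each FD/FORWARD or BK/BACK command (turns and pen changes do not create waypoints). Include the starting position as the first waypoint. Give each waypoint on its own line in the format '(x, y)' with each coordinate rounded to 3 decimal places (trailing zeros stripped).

Answer: (0, 0)
(5, 0)
(24, 0)
(29, 0)
(48, 0)
(53, 0)
(72, 0)
(77, 0)
(96, 0)

Derivation:
Executing turtle program step by step:
Start: pos=(0,0), heading=0, pen down
REPEAT 4 [
  -- iteration 1/4 --
  FD 5: (0,0) -> (5,0) [heading=0, draw]
  FD 19: (5,0) -> (24,0) [heading=0, draw]
  -- iteration 2/4 --
  FD 5: (24,0) -> (29,0) [heading=0, draw]
  FD 19: (29,0) -> (48,0) [heading=0, draw]
  -- iteration 3/4 --
  FD 5: (48,0) -> (53,0) [heading=0, draw]
  FD 19: (53,0) -> (72,0) [heading=0, draw]
  -- iteration 4/4 --
  FD 5: (72,0) -> (77,0) [heading=0, draw]
  FD 19: (77,0) -> (96,0) [heading=0, draw]
]
PU: pen up
Final: pos=(96,0), heading=0, 8 segment(s) drawn
Waypoints (9 total):
(0, 0)
(5, 0)
(24, 0)
(29, 0)
(48, 0)
(53, 0)
(72, 0)
(77, 0)
(96, 0)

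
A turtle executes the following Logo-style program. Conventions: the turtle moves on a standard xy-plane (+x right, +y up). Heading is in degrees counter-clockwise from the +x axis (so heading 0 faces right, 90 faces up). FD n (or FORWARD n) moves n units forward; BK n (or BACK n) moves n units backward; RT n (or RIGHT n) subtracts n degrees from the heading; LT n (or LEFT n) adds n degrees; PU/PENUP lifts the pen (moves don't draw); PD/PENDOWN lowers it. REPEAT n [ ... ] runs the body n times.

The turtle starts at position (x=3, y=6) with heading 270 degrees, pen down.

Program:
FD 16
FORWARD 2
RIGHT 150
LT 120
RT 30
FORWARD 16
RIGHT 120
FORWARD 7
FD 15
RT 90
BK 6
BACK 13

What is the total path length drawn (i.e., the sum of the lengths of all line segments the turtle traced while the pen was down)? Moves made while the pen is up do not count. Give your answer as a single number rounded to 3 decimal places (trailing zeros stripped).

Answer: 75

Derivation:
Executing turtle program step by step:
Start: pos=(3,6), heading=270, pen down
FD 16: (3,6) -> (3,-10) [heading=270, draw]
FD 2: (3,-10) -> (3,-12) [heading=270, draw]
RT 150: heading 270 -> 120
LT 120: heading 120 -> 240
RT 30: heading 240 -> 210
FD 16: (3,-12) -> (-10.856,-20) [heading=210, draw]
RT 120: heading 210 -> 90
FD 7: (-10.856,-20) -> (-10.856,-13) [heading=90, draw]
FD 15: (-10.856,-13) -> (-10.856,2) [heading=90, draw]
RT 90: heading 90 -> 0
BK 6: (-10.856,2) -> (-16.856,2) [heading=0, draw]
BK 13: (-16.856,2) -> (-29.856,2) [heading=0, draw]
Final: pos=(-29.856,2), heading=0, 7 segment(s) drawn

Segment lengths:
  seg 1: (3,6) -> (3,-10), length = 16
  seg 2: (3,-10) -> (3,-12), length = 2
  seg 3: (3,-12) -> (-10.856,-20), length = 16
  seg 4: (-10.856,-20) -> (-10.856,-13), length = 7
  seg 5: (-10.856,-13) -> (-10.856,2), length = 15
  seg 6: (-10.856,2) -> (-16.856,2), length = 6
  seg 7: (-16.856,2) -> (-29.856,2), length = 13
Total = 75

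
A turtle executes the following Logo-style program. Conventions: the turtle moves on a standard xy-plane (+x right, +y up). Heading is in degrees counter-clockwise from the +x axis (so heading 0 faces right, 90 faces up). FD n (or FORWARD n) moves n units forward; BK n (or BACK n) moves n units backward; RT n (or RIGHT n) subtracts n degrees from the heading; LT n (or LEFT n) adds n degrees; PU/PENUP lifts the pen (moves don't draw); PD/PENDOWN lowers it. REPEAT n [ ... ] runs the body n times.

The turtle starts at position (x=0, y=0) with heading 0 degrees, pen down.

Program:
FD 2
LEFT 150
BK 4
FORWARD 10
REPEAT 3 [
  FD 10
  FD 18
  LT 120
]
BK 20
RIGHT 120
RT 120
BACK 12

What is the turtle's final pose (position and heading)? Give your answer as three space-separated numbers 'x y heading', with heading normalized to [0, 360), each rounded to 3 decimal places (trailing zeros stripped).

Executing turtle program step by step:
Start: pos=(0,0), heading=0, pen down
FD 2: (0,0) -> (2,0) [heading=0, draw]
LT 150: heading 0 -> 150
BK 4: (2,0) -> (5.464,-2) [heading=150, draw]
FD 10: (5.464,-2) -> (-3.196,3) [heading=150, draw]
REPEAT 3 [
  -- iteration 1/3 --
  FD 10: (-3.196,3) -> (-11.856,8) [heading=150, draw]
  FD 18: (-11.856,8) -> (-27.445,17) [heading=150, draw]
  LT 120: heading 150 -> 270
  -- iteration 2/3 --
  FD 10: (-27.445,17) -> (-27.445,7) [heading=270, draw]
  FD 18: (-27.445,7) -> (-27.445,-11) [heading=270, draw]
  LT 120: heading 270 -> 30
  -- iteration 3/3 --
  FD 10: (-27.445,-11) -> (-18.785,-6) [heading=30, draw]
  FD 18: (-18.785,-6) -> (-3.196,3) [heading=30, draw]
  LT 120: heading 30 -> 150
]
BK 20: (-3.196,3) -> (14.124,-7) [heading=150, draw]
RT 120: heading 150 -> 30
RT 120: heading 30 -> 270
BK 12: (14.124,-7) -> (14.124,5) [heading=270, draw]
Final: pos=(14.124,5), heading=270, 11 segment(s) drawn

Answer: 14.124 5 270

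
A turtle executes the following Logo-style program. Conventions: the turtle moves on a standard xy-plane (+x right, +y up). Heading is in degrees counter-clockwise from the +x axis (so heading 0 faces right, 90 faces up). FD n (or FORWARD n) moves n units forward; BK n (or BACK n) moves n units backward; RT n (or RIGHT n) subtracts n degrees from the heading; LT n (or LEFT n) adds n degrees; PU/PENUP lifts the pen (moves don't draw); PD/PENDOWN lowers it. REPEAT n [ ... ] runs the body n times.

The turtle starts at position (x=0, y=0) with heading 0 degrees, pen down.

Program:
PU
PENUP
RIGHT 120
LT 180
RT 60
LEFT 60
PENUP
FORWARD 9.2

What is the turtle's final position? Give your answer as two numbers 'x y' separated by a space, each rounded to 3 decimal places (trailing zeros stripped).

Executing turtle program step by step:
Start: pos=(0,0), heading=0, pen down
PU: pen up
PU: pen up
RT 120: heading 0 -> 240
LT 180: heading 240 -> 60
RT 60: heading 60 -> 0
LT 60: heading 0 -> 60
PU: pen up
FD 9.2: (0,0) -> (4.6,7.967) [heading=60, move]
Final: pos=(4.6,7.967), heading=60, 0 segment(s) drawn

Answer: 4.6 7.967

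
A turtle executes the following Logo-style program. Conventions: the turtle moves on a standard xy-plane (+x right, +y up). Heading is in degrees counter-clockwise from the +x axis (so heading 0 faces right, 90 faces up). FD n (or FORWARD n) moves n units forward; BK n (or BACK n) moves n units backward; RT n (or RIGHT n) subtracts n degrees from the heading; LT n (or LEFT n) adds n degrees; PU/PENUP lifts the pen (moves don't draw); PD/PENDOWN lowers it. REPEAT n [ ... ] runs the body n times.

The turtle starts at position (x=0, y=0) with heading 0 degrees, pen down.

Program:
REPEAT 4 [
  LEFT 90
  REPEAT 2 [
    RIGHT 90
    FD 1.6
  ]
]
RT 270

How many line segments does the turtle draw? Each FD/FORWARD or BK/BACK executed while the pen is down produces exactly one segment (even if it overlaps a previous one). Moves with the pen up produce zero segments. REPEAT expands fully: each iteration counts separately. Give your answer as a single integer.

Answer: 8

Derivation:
Executing turtle program step by step:
Start: pos=(0,0), heading=0, pen down
REPEAT 4 [
  -- iteration 1/4 --
  LT 90: heading 0 -> 90
  REPEAT 2 [
    -- iteration 1/2 --
    RT 90: heading 90 -> 0
    FD 1.6: (0,0) -> (1.6,0) [heading=0, draw]
    -- iteration 2/2 --
    RT 90: heading 0 -> 270
    FD 1.6: (1.6,0) -> (1.6,-1.6) [heading=270, draw]
  ]
  -- iteration 2/4 --
  LT 90: heading 270 -> 0
  REPEAT 2 [
    -- iteration 1/2 --
    RT 90: heading 0 -> 270
    FD 1.6: (1.6,-1.6) -> (1.6,-3.2) [heading=270, draw]
    -- iteration 2/2 --
    RT 90: heading 270 -> 180
    FD 1.6: (1.6,-3.2) -> (0,-3.2) [heading=180, draw]
  ]
  -- iteration 3/4 --
  LT 90: heading 180 -> 270
  REPEAT 2 [
    -- iteration 1/2 --
    RT 90: heading 270 -> 180
    FD 1.6: (0,-3.2) -> (-1.6,-3.2) [heading=180, draw]
    -- iteration 2/2 --
    RT 90: heading 180 -> 90
    FD 1.6: (-1.6,-3.2) -> (-1.6,-1.6) [heading=90, draw]
  ]
  -- iteration 4/4 --
  LT 90: heading 90 -> 180
  REPEAT 2 [
    -- iteration 1/2 --
    RT 90: heading 180 -> 90
    FD 1.6: (-1.6,-1.6) -> (-1.6,0) [heading=90, draw]
    -- iteration 2/2 --
    RT 90: heading 90 -> 0
    FD 1.6: (-1.6,0) -> (0,0) [heading=0, draw]
  ]
]
RT 270: heading 0 -> 90
Final: pos=(0,0), heading=90, 8 segment(s) drawn
Segments drawn: 8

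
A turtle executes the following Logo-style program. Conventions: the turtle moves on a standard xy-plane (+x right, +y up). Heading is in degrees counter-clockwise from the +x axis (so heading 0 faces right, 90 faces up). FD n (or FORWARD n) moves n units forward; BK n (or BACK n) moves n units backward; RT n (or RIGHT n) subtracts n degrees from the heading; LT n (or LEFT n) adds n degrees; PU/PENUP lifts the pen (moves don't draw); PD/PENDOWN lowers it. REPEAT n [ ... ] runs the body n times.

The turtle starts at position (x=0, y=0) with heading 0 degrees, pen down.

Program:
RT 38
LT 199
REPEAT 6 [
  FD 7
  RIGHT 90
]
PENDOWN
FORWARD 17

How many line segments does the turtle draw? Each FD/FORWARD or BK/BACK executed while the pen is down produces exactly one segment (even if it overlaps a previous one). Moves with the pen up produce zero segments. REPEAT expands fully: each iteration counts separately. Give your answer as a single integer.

Answer: 7

Derivation:
Executing turtle program step by step:
Start: pos=(0,0), heading=0, pen down
RT 38: heading 0 -> 322
LT 199: heading 322 -> 161
REPEAT 6 [
  -- iteration 1/6 --
  FD 7: (0,0) -> (-6.619,2.279) [heading=161, draw]
  RT 90: heading 161 -> 71
  -- iteration 2/6 --
  FD 7: (-6.619,2.279) -> (-4.34,8.898) [heading=71, draw]
  RT 90: heading 71 -> 341
  -- iteration 3/6 --
  FD 7: (-4.34,8.898) -> (2.279,6.619) [heading=341, draw]
  RT 90: heading 341 -> 251
  -- iteration 4/6 --
  FD 7: (2.279,6.619) -> (0,0) [heading=251, draw]
  RT 90: heading 251 -> 161
  -- iteration 5/6 --
  FD 7: (0,0) -> (-6.619,2.279) [heading=161, draw]
  RT 90: heading 161 -> 71
  -- iteration 6/6 --
  FD 7: (-6.619,2.279) -> (-4.34,8.898) [heading=71, draw]
  RT 90: heading 71 -> 341
]
PD: pen down
FD 17: (-4.34,8.898) -> (11.734,3.363) [heading=341, draw]
Final: pos=(11.734,3.363), heading=341, 7 segment(s) drawn
Segments drawn: 7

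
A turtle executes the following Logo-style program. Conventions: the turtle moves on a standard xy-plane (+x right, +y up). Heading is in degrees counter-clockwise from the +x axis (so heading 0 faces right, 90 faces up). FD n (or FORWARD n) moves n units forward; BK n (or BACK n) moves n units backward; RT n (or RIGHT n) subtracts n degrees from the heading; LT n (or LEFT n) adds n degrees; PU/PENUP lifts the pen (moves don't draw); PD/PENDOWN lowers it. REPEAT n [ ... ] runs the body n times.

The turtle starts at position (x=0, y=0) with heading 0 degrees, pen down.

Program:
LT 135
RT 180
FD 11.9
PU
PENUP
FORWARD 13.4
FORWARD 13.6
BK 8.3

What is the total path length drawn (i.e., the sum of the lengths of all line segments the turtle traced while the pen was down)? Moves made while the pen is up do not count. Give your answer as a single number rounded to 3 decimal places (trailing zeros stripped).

Executing turtle program step by step:
Start: pos=(0,0), heading=0, pen down
LT 135: heading 0 -> 135
RT 180: heading 135 -> 315
FD 11.9: (0,0) -> (8.415,-8.415) [heading=315, draw]
PU: pen up
PU: pen up
FD 13.4: (8.415,-8.415) -> (17.89,-17.89) [heading=315, move]
FD 13.6: (17.89,-17.89) -> (27.506,-27.506) [heading=315, move]
BK 8.3: (27.506,-27.506) -> (21.637,-21.637) [heading=315, move]
Final: pos=(21.637,-21.637), heading=315, 1 segment(s) drawn

Segment lengths:
  seg 1: (0,0) -> (8.415,-8.415), length = 11.9
Total = 11.9

Answer: 11.9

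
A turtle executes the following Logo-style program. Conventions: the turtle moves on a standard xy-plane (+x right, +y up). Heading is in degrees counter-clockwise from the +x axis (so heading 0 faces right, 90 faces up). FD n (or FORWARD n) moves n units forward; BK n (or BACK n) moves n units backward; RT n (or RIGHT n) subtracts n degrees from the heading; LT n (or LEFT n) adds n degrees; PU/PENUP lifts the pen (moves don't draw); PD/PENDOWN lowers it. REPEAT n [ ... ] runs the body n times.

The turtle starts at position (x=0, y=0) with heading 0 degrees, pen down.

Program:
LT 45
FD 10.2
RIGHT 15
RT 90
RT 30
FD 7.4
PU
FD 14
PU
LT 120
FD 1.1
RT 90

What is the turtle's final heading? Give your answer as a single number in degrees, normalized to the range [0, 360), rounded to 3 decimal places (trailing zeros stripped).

Executing turtle program step by step:
Start: pos=(0,0), heading=0, pen down
LT 45: heading 0 -> 45
FD 10.2: (0,0) -> (7.212,7.212) [heading=45, draw]
RT 15: heading 45 -> 30
RT 90: heading 30 -> 300
RT 30: heading 300 -> 270
FD 7.4: (7.212,7.212) -> (7.212,-0.188) [heading=270, draw]
PU: pen up
FD 14: (7.212,-0.188) -> (7.212,-14.188) [heading=270, move]
PU: pen up
LT 120: heading 270 -> 30
FD 1.1: (7.212,-14.188) -> (8.165,-13.638) [heading=30, move]
RT 90: heading 30 -> 300
Final: pos=(8.165,-13.638), heading=300, 2 segment(s) drawn

Answer: 300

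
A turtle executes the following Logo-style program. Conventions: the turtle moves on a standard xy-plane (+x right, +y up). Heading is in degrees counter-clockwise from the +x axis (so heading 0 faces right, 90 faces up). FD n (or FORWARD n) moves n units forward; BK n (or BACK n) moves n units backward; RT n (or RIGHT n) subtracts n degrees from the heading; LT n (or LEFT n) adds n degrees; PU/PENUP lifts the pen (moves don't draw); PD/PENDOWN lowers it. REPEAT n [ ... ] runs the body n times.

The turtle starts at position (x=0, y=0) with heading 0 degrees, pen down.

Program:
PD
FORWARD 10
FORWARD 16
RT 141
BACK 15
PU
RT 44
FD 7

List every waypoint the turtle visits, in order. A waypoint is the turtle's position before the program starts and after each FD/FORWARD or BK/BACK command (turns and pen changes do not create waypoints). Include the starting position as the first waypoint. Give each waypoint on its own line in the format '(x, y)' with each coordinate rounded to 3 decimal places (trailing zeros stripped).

Answer: (0, 0)
(10, 0)
(26, 0)
(37.657, 9.44)
(30.684, 10.05)

Derivation:
Executing turtle program step by step:
Start: pos=(0,0), heading=0, pen down
PD: pen down
FD 10: (0,0) -> (10,0) [heading=0, draw]
FD 16: (10,0) -> (26,0) [heading=0, draw]
RT 141: heading 0 -> 219
BK 15: (26,0) -> (37.657,9.44) [heading=219, draw]
PU: pen up
RT 44: heading 219 -> 175
FD 7: (37.657,9.44) -> (30.684,10.05) [heading=175, move]
Final: pos=(30.684,10.05), heading=175, 3 segment(s) drawn
Waypoints (5 total):
(0, 0)
(10, 0)
(26, 0)
(37.657, 9.44)
(30.684, 10.05)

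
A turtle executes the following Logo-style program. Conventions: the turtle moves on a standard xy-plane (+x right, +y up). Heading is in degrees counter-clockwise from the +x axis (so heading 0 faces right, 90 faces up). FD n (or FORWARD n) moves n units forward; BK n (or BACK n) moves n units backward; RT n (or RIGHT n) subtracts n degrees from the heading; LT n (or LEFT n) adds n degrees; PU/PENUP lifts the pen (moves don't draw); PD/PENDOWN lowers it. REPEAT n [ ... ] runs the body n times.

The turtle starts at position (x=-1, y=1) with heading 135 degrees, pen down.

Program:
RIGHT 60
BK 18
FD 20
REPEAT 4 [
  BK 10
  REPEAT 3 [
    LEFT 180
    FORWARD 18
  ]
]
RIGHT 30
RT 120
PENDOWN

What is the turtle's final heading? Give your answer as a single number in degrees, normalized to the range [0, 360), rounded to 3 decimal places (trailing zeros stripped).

Answer: 285

Derivation:
Executing turtle program step by step:
Start: pos=(-1,1), heading=135, pen down
RT 60: heading 135 -> 75
BK 18: (-1,1) -> (-5.659,-16.387) [heading=75, draw]
FD 20: (-5.659,-16.387) -> (-0.482,2.932) [heading=75, draw]
REPEAT 4 [
  -- iteration 1/4 --
  BK 10: (-0.482,2.932) -> (-3.071,-6.727) [heading=75, draw]
  REPEAT 3 [
    -- iteration 1/3 --
    LT 180: heading 75 -> 255
    FD 18: (-3.071,-6.727) -> (-7.729,-24.114) [heading=255, draw]
    -- iteration 2/3 --
    LT 180: heading 255 -> 75
    FD 18: (-7.729,-24.114) -> (-3.071,-6.727) [heading=75, draw]
    -- iteration 3/3 --
    LT 180: heading 75 -> 255
    FD 18: (-3.071,-6.727) -> (-7.729,-24.114) [heading=255, draw]
  ]
  -- iteration 2/4 --
  BK 10: (-7.729,-24.114) -> (-5.141,-14.455) [heading=255, draw]
  REPEAT 3 [
    -- iteration 1/3 --
    LT 180: heading 255 -> 75
    FD 18: (-5.141,-14.455) -> (-0.482,2.932) [heading=75, draw]
    -- iteration 2/3 --
    LT 180: heading 75 -> 255
    FD 18: (-0.482,2.932) -> (-5.141,-14.455) [heading=255, draw]
    -- iteration 3/3 --
    LT 180: heading 255 -> 75
    FD 18: (-5.141,-14.455) -> (-0.482,2.932) [heading=75, draw]
  ]
  -- iteration 3/4 --
  BK 10: (-0.482,2.932) -> (-3.071,-6.727) [heading=75, draw]
  REPEAT 3 [
    -- iteration 1/3 --
    LT 180: heading 75 -> 255
    FD 18: (-3.071,-6.727) -> (-7.729,-24.114) [heading=255, draw]
    -- iteration 2/3 --
    LT 180: heading 255 -> 75
    FD 18: (-7.729,-24.114) -> (-3.071,-6.727) [heading=75, draw]
    -- iteration 3/3 --
    LT 180: heading 75 -> 255
    FD 18: (-3.071,-6.727) -> (-7.729,-24.114) [heading=255, draw]
  ]
  -- iteration 4/4 --
  BK 10: (-7.729,-24.114) -> (-5.141,-14.455) [heading=255, draw]
  REPEAT 3 [
    -- iteration 1/3 --
    LT 180: heading 255 -> 75
    FD 18: (-5.141,-14.455) -> (-0.482,2.932) [heading=75, draw]
    -- iteration 2/3 --
    LT 180: heading 75 -> 255
    FD 18: (-0.482,2.932) -> (-5.141,-14.455) [heading=255, draw]
    -- iteration 3/3 --
    LT 180: heading 255 -> 75
    FD 18: (-5.141,-14.455) -> (-0.482,2.932) [heading=75, draw]
  ]
]
RT 30: heading 75 -> 45
RT 120: heading 45 -> 285
PD: pen down
Final: pos=(-0.482,2.932), heading=285, 18 segment(s) drawn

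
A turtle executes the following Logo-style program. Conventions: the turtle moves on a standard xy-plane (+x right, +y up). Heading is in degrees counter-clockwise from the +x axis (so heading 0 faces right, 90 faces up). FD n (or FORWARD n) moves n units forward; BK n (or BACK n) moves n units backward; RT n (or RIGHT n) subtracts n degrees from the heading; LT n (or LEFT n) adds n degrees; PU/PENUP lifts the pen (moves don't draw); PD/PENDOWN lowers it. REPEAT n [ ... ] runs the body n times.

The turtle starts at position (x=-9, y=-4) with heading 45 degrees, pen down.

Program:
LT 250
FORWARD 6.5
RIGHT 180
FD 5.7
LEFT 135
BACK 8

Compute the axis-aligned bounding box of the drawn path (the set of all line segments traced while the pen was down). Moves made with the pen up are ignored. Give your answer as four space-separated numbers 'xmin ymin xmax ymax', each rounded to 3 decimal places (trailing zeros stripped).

Executing turtle program step by step:
Start: pos=(-9,-4), heading=45, pen down
LT 250: heading 45 -> 295
FD 6.5: (-9,-4) -> (-6.253,-9.891) [heading=295, draw]
RT 180: heading 295 -> 115
FD 5.7: (-6.253,-9.891) -> (-8.662,-4.725) [heading=115, draw]
LT 135: heading 115 -> 250
BK 8: (-8.662,-4.725) -> (-5.926,2.792) [heading=250, draw]
Final: pos=(-5.926,2.792), heading=250, 3 segment(s) drawn

Segment endpoints: x in {-9, -8.662, -6.253, -5.926}, y in {-9.891, -4.725, -4, 2.792}
xmin=-9, ymin=-9.891, xmax=-5.926, ymax=2.792

Answer: -9 -9.891 -5.926 2.792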